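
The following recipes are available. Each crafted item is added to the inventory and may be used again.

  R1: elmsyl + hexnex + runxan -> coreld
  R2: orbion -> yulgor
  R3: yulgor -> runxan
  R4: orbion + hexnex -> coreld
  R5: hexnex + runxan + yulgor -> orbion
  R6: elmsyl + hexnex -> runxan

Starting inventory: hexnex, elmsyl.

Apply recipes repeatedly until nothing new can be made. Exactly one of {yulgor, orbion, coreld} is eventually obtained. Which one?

coreld

Using R6, elmsyl and hexnex make runxan.
elmsyl + hexnex + runxan -> coreld (R1).
yulgor would need orbion (R2), but orbion is never obtained. orbion would need hexnex, runxan, and yulgor (R5), but yulgor is never obtained.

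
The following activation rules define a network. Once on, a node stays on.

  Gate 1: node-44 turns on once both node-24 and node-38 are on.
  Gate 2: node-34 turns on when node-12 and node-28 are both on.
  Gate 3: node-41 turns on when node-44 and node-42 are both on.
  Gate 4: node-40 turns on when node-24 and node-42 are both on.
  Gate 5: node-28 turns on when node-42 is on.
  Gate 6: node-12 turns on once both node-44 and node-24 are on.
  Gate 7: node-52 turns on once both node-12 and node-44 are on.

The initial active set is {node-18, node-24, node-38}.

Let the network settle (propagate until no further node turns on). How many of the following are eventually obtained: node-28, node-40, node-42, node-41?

node-28 would need node-42 (Gate 5), but node-42 never turns on.
node-40 would need node-24 and node-42 (Gate 4), but node-42 never turns on.
No rule produces node-42, and it is not given.
node-41 would need node-44 and node-42 (Gate 3), but node-42 never turns on.
None of the 4 are reached.

0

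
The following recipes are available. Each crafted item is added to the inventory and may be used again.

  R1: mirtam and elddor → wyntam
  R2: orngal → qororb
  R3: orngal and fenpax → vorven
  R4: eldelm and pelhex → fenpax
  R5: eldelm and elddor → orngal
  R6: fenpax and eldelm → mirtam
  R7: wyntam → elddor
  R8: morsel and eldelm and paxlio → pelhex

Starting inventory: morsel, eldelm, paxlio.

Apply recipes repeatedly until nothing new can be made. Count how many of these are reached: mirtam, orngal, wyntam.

morsel and eldelm and paxlio → pelhex (R8).
eldelm and pelhex → fenpax (R4).
Using R6, fenpax and eldelm make mirtam.
mirtam: reached.
orngal would need eldelm and elddor (R5), but elddor is never obtained.
wyntam would need mirtam and elddor (R1), but elddor is never obtained.
Reached: mirtam — 1 of the 3.

1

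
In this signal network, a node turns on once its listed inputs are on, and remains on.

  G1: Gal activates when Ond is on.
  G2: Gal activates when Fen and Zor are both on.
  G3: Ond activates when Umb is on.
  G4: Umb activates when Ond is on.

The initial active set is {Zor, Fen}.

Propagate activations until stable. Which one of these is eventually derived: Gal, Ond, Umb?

Fen and Zor are on, so Gal activates (G2).
Ond would need Umb (G3), but Umb never turns on. Umb would need Ond (G4), but Ond never turns on.

Gal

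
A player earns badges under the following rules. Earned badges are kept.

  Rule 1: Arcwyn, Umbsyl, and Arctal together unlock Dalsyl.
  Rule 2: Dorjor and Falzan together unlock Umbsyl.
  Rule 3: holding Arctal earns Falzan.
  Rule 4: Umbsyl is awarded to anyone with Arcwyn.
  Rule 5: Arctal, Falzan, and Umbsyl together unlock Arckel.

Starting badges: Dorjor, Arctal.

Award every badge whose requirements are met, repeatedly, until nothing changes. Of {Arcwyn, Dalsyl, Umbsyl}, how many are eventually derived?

With Arctal, Falzan is earned (Rule 3).
With Dorjor and Falzan, Umbsyl is earned (Rule 2).
No rule produces Arcwyn, and it is not given.
Dalsyl would need Arcwyn, Umbsyl, and Arctal (Rule 1), but Arcwyn is never earned.
Umbsyl: reached.
Reached: Umbsyl — 1 of the 3.

1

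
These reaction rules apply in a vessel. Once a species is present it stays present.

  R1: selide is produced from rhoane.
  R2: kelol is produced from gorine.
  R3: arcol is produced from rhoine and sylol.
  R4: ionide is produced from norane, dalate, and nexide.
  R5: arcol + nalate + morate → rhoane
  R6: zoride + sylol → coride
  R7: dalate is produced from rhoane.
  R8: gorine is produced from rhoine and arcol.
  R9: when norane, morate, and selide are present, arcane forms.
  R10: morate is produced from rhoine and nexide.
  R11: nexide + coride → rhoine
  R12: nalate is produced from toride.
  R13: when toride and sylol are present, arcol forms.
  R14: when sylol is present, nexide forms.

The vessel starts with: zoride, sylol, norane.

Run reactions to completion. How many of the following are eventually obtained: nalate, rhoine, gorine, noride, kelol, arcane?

3

zoride and sylol present → coride forms (R6).
sylol present → nexide forms (R14).
nexide and coride present → rhoine forms (R11).
rhoine and sylol present → arcol forms (R3).
rhoine and arcol present → gorine forms (R8).
gorine present → kelol forms (R2).
nalate would need toride (R12), but toride never forms.
rhoine: reached.
gorine: reached.
No rule produces noride, and it is not given.
kelol: reached.
arcane would need norane, morate, and selide (R9), but selide never forms.
Reached: rhoine, gorine, and kelol — 3 of the 6.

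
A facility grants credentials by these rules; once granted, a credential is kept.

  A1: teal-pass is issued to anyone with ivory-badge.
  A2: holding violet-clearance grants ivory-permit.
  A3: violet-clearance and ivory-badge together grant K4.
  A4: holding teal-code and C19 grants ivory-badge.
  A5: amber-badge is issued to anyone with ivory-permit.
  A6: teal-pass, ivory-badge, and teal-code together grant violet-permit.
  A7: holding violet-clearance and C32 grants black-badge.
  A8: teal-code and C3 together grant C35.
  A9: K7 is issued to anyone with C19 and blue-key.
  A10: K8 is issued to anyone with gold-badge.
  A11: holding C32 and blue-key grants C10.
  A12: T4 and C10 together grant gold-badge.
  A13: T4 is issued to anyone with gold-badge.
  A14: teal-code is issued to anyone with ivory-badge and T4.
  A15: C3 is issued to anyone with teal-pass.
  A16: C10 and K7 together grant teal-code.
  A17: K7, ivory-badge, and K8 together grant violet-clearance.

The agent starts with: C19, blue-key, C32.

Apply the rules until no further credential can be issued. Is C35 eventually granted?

Holding C32 and blue-key grants C10 (A11).
Holding C19 and blue-key grants K7 (A9).
Holding C10 and K7 grants teal-code (A16).
Holding teal-code and C19 grants ivory-badge (A4).
Holding ivory-badge grants teal-pass (A1).
Holding teal-pass grants C3 (A15).
Holding teal-code and C3 grants C35 (A8).

Yes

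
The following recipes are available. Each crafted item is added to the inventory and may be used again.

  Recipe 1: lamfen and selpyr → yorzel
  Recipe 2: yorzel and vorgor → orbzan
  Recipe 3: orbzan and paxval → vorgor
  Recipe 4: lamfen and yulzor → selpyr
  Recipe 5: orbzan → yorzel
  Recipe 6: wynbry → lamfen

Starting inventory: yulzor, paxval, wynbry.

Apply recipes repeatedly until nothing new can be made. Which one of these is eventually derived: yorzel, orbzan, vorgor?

yorzel

Using Recipe 6, wynbry makes lamfen.
lamfen and yulzor → selpyr (Recipe 4).
Using Recipe 1, lamfen and selpyr make yorzel.
orbzan would need yorzel and vorgor (Recipe 2), but vorgor is never obtained. vorgor would need orbzan and paxval (Recipe 3), but orbzan is never obtained.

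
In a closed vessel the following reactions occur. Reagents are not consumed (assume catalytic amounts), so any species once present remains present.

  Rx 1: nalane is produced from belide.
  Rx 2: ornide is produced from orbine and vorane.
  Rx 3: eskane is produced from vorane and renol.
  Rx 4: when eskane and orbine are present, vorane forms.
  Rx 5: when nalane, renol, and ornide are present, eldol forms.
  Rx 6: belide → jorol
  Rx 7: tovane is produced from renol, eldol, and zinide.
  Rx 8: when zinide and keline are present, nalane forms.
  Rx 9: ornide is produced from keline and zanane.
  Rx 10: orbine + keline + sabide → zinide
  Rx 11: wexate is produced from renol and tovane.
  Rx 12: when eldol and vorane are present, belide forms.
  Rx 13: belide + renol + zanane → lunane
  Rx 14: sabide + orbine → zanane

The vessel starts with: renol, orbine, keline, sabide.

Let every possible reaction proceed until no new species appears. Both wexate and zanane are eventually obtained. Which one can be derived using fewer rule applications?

zanane

zanane: sabide and orbine present → zanane forms (Rx 14). [1 rule application]
wexate: sabide and orbine present → zanane forms (Rx 14). orbine, keline, and sabide present → zinide forms (Rx 10). zinide and keline present → nalane forms (Rx 8). keline and zanane present → ornide forms (Rx 9). nalane, renol, and ornide present → eldol forms (Rx 5). renol, eldol, and zinide present → tovane forms (Rx 7). renol and tovane present → wexate forms (Rx 11). [7 rule applications]
zanane needs fewer.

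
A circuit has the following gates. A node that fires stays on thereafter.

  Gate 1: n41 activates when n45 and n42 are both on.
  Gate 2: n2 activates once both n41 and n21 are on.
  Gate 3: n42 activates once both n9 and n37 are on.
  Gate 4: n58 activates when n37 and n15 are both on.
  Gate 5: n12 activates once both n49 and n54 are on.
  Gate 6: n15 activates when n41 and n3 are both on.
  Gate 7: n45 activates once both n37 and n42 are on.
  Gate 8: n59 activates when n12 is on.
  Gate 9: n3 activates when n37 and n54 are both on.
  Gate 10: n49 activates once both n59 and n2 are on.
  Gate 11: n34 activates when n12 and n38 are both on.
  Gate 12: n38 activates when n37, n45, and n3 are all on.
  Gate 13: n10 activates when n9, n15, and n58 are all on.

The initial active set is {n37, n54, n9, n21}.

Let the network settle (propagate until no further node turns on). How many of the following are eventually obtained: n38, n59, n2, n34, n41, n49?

n9 and n37 are on, so n42 activates (Gate 3).
n37 and n54 are on, so n3 activates (Gate 9).
Gate 7: n37 and n42 on → n45 on.
n37, n45, and n3 are on, so n38 activates (Gate 12).
n45 and n42 are on, so n41 activates (Gate 1).
n41 and n21 are on, so n2 activates (Gate 2).
n38: reached.
n59 would need n12 (Gate 8), but n12 never turns on.
n2: reached.
n34 would need n12 and n38 (Gate 11), but n12 never turns on.
n41: reached.
n49 would need n59 and n2 (Gate 10), but n59 never turns on.
Reached: n38, n2, and n41 — 3 of the 6.

3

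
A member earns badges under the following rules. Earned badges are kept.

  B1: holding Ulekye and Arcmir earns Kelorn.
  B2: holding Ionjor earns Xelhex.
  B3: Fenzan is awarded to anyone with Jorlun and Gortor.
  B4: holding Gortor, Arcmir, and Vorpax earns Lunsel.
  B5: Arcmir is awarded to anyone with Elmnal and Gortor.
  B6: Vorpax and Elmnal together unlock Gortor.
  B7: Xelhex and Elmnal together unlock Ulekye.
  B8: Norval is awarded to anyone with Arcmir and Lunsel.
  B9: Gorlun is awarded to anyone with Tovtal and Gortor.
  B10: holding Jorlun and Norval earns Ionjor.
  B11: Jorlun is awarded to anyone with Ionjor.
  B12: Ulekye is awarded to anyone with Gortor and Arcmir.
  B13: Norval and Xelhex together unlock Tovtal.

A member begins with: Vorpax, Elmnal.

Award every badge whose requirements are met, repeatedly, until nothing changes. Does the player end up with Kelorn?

Yes

With Vorpax and Elmnal, Gortor is earned (B6).
With Elmnal and Gortor, Arcmir is earned (B5).
With Gortor and Arcmir, Ulekye is earned (B12).
With Ulekye and Arcmir, Kelorn is earned (B1).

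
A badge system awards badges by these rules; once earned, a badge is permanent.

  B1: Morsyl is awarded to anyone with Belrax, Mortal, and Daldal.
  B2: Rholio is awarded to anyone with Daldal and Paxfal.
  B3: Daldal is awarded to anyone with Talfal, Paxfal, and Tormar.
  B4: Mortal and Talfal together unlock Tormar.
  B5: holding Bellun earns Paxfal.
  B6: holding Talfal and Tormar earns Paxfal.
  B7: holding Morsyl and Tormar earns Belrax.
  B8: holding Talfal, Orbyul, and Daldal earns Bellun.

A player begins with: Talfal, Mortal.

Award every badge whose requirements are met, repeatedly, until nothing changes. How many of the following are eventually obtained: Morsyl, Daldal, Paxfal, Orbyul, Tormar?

With Mortal and Talfal, Tormar is earned (B4).
With Talfal and Tormar, Paxfal is earned (B6).
With Talfal, Paxfal, and Tormar, Daldal is earned (B3).
Morsyl would need Belrax, Mortal, and Daldal (B1), but Belrax is never earned.
Daldal: reached.
Paxfal: reached.
No rule produces Orbyul, and it is not given.
Tormar: reached.
Reached: Daldal, Paxfal, and Tormar — 3 of the 5.

3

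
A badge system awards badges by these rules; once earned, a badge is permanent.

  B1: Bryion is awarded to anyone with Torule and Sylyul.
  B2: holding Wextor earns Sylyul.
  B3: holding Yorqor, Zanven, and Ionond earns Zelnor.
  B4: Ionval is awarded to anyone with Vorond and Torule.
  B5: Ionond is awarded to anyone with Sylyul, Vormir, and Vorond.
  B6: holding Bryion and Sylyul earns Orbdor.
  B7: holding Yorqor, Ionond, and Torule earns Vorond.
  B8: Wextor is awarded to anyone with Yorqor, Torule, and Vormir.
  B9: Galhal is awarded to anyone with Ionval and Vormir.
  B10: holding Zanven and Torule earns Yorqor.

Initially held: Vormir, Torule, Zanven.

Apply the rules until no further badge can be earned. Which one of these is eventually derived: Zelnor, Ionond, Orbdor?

With Zanven and Torule, Yorqor is earned (B10).
With Yorqor, Torule, and Vormir, Wextor is earned (B8).
With Wextor, Sylyul is earned (B2).
With Torule and Sylyul, Bryion is earned (B1).
With Bryion and Sylyul, Orbdor is earned (B6).
Ionond would need Sylyul, Vormir, and Vorond (B5), but Vorond is never earned. Zelnor would need Yorqor, Zanven, and Ionond (B3), but Ionond is never earned.

Orbdor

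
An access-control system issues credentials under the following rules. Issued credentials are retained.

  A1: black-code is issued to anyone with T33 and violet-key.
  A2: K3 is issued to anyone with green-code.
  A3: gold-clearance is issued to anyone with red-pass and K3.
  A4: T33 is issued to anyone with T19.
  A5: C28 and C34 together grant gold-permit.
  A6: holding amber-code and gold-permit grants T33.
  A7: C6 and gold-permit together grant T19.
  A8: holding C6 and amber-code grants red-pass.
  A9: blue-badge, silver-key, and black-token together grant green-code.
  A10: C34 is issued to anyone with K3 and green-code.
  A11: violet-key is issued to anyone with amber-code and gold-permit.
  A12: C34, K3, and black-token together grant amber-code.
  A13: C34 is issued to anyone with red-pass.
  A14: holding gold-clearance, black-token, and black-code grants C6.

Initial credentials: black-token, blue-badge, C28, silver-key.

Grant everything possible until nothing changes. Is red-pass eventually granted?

No

red-pass would need C6 and amber-code (A8), but C6 is never granted.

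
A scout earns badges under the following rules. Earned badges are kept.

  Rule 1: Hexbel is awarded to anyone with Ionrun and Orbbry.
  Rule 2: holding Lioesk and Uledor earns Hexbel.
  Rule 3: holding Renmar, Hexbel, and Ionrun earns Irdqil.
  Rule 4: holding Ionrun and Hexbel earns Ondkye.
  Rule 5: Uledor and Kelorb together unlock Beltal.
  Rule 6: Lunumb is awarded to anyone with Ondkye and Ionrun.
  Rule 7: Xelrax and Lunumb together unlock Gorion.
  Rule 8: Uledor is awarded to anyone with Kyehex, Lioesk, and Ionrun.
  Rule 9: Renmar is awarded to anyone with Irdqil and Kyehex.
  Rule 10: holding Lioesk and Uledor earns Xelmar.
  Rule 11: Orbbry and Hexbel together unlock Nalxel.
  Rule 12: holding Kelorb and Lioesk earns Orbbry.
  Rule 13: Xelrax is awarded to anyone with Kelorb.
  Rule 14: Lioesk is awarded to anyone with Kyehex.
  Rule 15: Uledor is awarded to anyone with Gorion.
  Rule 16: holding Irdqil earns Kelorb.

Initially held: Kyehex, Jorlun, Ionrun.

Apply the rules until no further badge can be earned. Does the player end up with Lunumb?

With Kyehex, Lioesk is earned (Rule 14).
With Kyehex, Lioesk, and Ionrun, Uledor is earned (Rule 8).
With Lioesk and Uledor, Hexbel is earned (Rule 2).
With Ionrun and Hexbel, Ondkye is earned (Rule 4).
With Ondkye and Ionrun, Lunumb is earned (Rule 6).

Yes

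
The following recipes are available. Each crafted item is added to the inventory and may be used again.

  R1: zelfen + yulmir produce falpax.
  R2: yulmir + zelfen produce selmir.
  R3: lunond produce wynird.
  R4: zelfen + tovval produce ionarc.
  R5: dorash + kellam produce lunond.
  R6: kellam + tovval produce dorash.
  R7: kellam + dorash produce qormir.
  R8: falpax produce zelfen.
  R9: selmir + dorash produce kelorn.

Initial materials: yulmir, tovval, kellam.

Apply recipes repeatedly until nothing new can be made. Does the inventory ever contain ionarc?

ionarc would need zelfen and tovval (R4), but zelfen is never obtained.

No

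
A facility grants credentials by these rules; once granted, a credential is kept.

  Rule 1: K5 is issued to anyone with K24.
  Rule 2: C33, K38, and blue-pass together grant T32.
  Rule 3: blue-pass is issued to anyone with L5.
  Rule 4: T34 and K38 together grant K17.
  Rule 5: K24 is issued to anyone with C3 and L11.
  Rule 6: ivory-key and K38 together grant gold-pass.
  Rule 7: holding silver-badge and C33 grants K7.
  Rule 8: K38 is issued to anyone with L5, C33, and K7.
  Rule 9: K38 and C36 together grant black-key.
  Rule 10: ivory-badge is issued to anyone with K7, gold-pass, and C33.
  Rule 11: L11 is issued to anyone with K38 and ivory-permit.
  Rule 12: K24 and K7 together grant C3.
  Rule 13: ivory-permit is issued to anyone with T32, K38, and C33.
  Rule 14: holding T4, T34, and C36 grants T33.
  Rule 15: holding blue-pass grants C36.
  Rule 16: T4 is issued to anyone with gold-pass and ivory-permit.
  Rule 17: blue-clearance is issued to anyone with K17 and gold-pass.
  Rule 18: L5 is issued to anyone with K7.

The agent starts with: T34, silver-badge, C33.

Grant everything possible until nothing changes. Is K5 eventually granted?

No

K5 would need K24 (Rule 1), but K24 is never granted.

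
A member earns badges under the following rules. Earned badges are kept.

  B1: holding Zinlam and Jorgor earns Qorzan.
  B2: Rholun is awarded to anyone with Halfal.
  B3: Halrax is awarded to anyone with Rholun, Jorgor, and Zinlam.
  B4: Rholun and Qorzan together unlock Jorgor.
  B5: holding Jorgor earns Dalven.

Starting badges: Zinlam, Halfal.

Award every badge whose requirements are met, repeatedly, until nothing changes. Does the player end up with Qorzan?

No

Qorzan would need Zinlam and Jorgor (B1), but Jorgor is never earned.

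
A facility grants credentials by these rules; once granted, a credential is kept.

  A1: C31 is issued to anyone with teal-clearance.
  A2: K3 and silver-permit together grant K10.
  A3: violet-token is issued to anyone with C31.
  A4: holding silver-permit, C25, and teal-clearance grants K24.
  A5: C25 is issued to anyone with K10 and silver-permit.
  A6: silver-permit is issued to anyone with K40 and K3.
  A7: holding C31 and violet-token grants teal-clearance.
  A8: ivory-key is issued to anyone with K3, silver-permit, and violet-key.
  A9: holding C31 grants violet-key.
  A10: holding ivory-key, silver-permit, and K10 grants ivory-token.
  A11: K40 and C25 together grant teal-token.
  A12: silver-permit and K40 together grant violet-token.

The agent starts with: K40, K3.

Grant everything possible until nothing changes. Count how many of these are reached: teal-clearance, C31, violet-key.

teal-clearance would need C31 and violet-token (A7), but C31 is never granted.
C31 would need teal-clearance (A1), but teal-clearance is never granted.
violet-key would need C31 (A9), but C31 is never granted.
None of the 3 are reached.

0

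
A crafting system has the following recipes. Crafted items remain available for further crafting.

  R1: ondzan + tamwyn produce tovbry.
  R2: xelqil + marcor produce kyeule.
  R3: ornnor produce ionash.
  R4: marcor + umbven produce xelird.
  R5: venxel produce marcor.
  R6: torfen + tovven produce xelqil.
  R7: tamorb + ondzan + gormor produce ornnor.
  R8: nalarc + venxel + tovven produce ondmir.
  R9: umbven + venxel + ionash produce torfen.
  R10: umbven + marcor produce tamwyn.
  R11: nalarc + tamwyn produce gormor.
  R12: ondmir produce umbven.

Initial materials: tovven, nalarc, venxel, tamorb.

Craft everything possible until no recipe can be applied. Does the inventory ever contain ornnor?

No

ornnor would need tamorb, ondzan, and gormor (R7), but ondzan is never obtained.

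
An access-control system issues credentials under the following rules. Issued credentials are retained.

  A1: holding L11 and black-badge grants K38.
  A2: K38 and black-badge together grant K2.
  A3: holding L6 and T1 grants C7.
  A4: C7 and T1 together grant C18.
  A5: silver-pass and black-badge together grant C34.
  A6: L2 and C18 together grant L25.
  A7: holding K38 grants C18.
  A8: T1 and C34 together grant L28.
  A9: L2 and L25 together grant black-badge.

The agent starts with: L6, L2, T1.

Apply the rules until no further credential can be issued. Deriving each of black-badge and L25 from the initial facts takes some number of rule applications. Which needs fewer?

L25

L25: Holding L6 and T1 grants C7 (A3). Holding C7 and T1 grants C18 (A4). Holding L2 and C18 grants L25 (A6). [3 rule applications]
black-badge: Holding L6 and T1 grants C7 (A3). Holding C7 and T1 grants C18 (A4). Holding L2 and C18 grants L25 (A6). Holding L2 and L25 grants black-badge (A9). [4 rule applications]
L25 needs fewer.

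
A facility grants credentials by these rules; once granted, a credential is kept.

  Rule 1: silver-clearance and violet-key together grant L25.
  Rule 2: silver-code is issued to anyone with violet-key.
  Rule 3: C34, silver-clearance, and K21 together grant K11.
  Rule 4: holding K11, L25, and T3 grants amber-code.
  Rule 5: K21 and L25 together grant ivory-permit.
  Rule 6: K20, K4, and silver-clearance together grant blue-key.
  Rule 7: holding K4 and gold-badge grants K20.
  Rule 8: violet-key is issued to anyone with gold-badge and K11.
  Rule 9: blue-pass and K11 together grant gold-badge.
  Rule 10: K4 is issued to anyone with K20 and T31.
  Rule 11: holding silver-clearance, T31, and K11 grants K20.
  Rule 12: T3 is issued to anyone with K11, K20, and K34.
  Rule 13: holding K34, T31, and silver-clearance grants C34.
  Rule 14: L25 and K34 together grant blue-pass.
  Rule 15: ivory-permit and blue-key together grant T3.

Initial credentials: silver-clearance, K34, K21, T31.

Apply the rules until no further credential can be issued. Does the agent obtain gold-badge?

No

gold-badge would need blue-pass and K11 (Rule 9), but blue-pass is never granted.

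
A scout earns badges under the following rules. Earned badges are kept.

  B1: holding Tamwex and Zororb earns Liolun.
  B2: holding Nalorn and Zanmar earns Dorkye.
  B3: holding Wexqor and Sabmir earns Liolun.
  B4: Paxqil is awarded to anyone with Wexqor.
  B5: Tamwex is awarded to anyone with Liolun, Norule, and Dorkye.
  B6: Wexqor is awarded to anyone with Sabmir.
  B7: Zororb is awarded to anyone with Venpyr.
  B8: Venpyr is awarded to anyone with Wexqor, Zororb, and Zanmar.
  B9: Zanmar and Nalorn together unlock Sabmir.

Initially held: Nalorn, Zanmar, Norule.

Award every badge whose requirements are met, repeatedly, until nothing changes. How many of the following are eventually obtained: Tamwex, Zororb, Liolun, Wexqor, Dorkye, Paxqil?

5

With Nalorn and Zanmar, Dorkye is earned (B2).
With Zanmar and Nalorn, Sabmir is earned (B9).
With Sabmir, Wexqor is earned (B6).
With Wexqor, Paxqil is earned (B4).
With Wexqor and Sabmir, Liolun is earned (B3).
With Liolun, Norule, and Dorkye, Tamwex is earned (B5).
Tamwex: reached.
Zororb would need Venpyr (B7), but Venpyr is never earned.
Liolun: reached.
Wexqor: reached.
Dorkye: reached.
Paxqil: reached.
Reached: Tamwex, Liolun, Wexqor, Dorkye, and Paxqil — 5 of the 6.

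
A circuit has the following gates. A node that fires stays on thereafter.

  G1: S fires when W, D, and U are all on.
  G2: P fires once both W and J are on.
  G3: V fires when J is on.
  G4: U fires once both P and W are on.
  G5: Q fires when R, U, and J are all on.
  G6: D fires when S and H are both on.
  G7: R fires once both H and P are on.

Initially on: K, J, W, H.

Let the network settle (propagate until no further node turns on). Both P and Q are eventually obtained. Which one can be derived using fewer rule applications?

P: G2: W and J on → P on. [1 rule application]
Q: W and J are on, so P fires (G2). H and P are on, so R fires (G7). G4: P and W on → U on. R, U, and J are on, so Q fires (G5). [4 rule applications]
P needs fewer.

P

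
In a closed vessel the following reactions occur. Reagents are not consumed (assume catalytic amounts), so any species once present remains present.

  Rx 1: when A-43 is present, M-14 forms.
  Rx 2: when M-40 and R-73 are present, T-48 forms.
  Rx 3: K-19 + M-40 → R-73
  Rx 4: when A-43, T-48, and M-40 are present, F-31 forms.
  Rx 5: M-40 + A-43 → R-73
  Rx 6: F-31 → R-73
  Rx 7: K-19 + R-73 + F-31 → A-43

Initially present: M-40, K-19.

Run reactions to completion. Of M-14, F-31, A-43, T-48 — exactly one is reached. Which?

T-48

K-19 and M-40 present → R-73 forms (Rx 3).
M-40 and R-73 present → T-48 forms (Rx 2).
F-31 would need A-43, T-48, and M-40 (Rx 4), but A-43 never forms. M-14 would need A-43 (Rx 1), but A-43 never forms. A-43 would need K-19, R-73, and F-31 (Rx 7), but F-31 never forms.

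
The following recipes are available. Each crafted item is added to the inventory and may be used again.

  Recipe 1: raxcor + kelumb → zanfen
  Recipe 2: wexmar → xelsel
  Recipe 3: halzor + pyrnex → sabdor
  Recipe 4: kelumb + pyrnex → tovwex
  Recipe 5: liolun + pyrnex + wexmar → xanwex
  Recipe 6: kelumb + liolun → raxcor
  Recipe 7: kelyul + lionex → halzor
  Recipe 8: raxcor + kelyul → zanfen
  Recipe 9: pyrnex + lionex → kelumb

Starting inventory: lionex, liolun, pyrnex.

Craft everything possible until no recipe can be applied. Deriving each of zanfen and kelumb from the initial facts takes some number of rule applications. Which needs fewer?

kelumb: pyrnex + lionex → kelumb (Recipe 9). [1 rule application]
zanfen: pyrnex + lionex → kelumb (Recipe 9). Using Recipe 6, kelumb and liolun make raxcor. raxcor + kelumb → zanfen (Recipe 1). [3 rule applications]
kelumb needs fewer.

kelumb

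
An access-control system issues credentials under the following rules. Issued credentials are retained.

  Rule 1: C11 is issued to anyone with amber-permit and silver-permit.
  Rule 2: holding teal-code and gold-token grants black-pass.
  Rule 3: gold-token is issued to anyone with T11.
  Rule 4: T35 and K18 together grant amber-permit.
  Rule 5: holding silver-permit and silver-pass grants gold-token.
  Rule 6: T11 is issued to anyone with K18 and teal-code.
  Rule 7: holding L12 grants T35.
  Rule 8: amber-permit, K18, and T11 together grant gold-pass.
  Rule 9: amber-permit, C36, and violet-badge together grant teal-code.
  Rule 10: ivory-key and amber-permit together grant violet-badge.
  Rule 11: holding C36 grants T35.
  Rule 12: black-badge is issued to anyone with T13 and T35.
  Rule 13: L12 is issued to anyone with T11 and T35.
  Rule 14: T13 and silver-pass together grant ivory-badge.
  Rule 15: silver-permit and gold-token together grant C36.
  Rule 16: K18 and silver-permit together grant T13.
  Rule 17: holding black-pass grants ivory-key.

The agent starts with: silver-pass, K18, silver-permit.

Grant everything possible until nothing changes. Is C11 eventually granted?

Yes

Holding silver-permit and silver-pass grants gold-token (Rule 5).
Holding silver-permit and gold-token grants C36 (Rule 15).
Holding C36 grants T35 (Rule 11).
Holding T35 and K18 grants amber-permit (Rule 4).
Holding amber-permit and silver-permit grants C11 (Rule 1).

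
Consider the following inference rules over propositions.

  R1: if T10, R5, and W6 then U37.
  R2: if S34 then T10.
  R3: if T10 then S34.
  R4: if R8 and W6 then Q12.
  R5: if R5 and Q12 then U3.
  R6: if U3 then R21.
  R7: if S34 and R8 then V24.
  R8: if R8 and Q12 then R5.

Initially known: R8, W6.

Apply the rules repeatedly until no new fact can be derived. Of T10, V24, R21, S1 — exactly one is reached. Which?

From R8 and W6, R4 gives Q12.
R8 and Q12 hold, so R5 follows (R8).
R5 and Q12 hold, so U3 follows (R5).
U3 holds, so R21 follows (R6).
No rule produces S1, and it is not given. V24 would need S34 and R8 (R7), but S34 is never established. T10 would need S34 (R2), but S34 is never established.

R21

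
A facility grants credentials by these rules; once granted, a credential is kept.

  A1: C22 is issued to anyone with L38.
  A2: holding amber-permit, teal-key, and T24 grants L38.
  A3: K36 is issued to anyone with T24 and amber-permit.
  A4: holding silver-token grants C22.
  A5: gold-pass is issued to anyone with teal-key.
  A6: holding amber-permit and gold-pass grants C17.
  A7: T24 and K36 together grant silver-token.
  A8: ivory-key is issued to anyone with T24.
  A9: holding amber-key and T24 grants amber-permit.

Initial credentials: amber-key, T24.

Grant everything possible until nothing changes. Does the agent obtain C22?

Yes

Holding amber-key and T24 grants amber-permit (A9).
Holding T24 and amber-permit grants K36 (A3).
Holding T24 and K36 grants silver-token (A7).
Holding silver-token grants C22 (A4).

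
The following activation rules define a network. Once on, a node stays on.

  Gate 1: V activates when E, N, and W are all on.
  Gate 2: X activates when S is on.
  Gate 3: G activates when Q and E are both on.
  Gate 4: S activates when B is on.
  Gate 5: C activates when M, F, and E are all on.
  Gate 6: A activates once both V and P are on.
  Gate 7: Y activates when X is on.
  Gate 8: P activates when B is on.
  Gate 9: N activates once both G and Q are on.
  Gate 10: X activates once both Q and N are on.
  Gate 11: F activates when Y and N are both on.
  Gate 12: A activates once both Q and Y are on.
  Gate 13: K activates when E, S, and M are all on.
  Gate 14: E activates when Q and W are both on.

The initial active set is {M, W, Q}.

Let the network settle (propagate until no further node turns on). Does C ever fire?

Q and W are on, so E activates (Gate 14).
Q and E are on, so G activates (Gate 3).
Gate 9: G and Q on → N on.
Gate 10: Q and N on → X on.
Gate 7: X on → Y on.
Gate 11: Y and N on → F on.
M, F, and E are on, so C activates (Gate 5).

Yes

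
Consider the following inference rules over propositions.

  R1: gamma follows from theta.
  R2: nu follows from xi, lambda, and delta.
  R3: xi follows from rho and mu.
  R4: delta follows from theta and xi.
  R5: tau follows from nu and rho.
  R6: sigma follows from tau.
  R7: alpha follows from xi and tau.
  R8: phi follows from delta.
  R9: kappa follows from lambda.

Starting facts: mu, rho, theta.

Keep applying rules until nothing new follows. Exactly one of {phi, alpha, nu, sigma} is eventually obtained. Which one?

phi

From rho and mu, R3 gives xi.
theta and xi hold, so delta follows (R4).
delta holds, so phi follows (R8).
alpha would need xi and tau (R7), but tau is never established. nu would need xi, lambda, and delta (R2), but lambda is never established. sigma would need tau (R6), but tau is never established.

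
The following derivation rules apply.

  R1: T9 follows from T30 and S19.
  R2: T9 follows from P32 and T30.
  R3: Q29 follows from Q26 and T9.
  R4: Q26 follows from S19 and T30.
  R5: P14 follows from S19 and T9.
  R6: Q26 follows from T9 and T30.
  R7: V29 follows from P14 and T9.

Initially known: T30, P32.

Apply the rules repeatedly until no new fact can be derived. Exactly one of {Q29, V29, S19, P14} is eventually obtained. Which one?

Q29

P32 and T30 hold, so T9 follows (R2).
T9 and T30 hold, so Q26 follows (R6).
From Q26 and T9, R3 gives Q29.
No rule produces S19, and it is not given. V29 would need P14 and T9 (R7), but P14 is never established. P14 would need S19 and T9 (R5), but S19 is never established.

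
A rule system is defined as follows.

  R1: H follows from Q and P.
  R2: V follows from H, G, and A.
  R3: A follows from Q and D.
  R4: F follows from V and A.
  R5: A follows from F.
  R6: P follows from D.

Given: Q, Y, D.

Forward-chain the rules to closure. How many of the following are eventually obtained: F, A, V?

Q and D hold, so A follows (R3).
F would need V and A (R4), but V is never established.
A: reached.
V would need H, G, and A (R2), but G is never established.
Reached: A — 1 of the 3.

1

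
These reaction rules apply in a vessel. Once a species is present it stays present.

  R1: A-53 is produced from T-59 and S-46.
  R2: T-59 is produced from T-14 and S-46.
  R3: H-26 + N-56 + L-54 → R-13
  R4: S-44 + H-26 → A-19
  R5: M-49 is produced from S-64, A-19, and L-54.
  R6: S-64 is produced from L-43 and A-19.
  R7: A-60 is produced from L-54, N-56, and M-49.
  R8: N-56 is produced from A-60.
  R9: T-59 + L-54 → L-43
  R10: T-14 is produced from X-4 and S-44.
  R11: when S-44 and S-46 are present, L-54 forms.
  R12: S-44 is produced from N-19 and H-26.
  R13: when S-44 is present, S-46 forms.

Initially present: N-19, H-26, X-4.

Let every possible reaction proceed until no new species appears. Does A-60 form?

A-60 would need L-54, N-56, and M-49 (R7), but N-56 never forms.

No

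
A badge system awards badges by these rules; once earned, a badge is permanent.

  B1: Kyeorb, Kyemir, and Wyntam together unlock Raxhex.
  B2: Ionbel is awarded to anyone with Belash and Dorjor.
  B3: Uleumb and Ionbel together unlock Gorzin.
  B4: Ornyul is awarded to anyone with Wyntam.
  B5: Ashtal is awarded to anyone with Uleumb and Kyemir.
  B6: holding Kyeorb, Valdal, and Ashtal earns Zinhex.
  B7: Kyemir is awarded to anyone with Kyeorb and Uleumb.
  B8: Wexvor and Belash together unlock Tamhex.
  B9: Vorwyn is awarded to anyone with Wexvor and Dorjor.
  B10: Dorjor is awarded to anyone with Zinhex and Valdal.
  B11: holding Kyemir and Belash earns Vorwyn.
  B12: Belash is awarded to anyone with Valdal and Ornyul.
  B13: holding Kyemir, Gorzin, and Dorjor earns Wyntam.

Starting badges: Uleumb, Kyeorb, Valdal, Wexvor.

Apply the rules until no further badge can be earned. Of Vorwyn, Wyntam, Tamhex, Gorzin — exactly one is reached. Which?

With Kyeorb and Uleumb, Kyemir is earned (B7).
With Uleumb and Kyemir, Ashtal is earned (B5).
With Kyeorb, Valdal, and Ashtal, Zinhex is earned (B6).
With Zinhex and Valdal, Dorjor is earned (B10).
With Wexvor and Dorjor, Vorwyn is earned (B9).
Tamhex would need Wexvor and Belash (B8), but Belash is never earned. Wyntam would need Kyemir, Gorzin, and Dorjor (B13), but Gorzin is never earned. Gorzin would need Uleumb and Ionbel (B3), but Ionbel is never earned.

Vorwyn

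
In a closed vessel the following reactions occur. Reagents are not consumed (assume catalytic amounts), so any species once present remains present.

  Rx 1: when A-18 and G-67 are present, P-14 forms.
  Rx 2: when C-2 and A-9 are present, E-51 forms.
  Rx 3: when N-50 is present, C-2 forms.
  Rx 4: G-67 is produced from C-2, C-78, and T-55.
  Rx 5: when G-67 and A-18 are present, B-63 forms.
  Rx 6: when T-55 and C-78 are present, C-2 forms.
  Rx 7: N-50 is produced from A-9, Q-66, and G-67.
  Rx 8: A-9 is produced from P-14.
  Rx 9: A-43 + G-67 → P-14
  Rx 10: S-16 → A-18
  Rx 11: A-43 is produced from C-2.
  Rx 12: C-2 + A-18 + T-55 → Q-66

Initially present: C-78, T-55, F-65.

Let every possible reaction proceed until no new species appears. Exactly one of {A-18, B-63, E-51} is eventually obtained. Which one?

E-51

T-55 and C-78 present → C-2 forms (Rx 6).
C-2 present → A-43 forms (Rx 11).
C-2, C-78, and T-55 present → G-67 forms (Rx 4).
A-43 and G-67 present → P-14 forms (Rx 9).
P-14 present → A-9 forms (Rx 8).
C-2 and A-9 present → E-51 forms (Rx 2).
A-18 would need S-16 (Rx 10), but S-16 never forms. B-63 would need G-67 and A-18 (Rx 5), but A-18 never forms.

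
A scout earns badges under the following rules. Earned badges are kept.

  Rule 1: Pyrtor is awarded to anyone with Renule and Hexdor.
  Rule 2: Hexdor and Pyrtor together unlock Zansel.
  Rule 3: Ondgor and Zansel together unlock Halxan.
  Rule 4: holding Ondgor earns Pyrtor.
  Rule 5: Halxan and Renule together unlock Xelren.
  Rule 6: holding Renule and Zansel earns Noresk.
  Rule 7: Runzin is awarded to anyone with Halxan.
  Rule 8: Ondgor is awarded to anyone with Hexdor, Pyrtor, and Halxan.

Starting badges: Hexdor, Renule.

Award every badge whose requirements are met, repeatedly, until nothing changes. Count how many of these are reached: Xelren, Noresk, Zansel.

2

With Renule and Hexdor, Pyrtor is earned (Rule 1).
With Hexdor and Pyrtor, Zansel is earned (Rule 2).
With Renule and Zansel, Noresk is earned (Rule 6).
Xelren would need Halxan and Renule (Rule 5), but Halxan is never earned.
Noresk: reached.
Zansel: reached.
Reached: Noresk and Zansel — 2 of the 3.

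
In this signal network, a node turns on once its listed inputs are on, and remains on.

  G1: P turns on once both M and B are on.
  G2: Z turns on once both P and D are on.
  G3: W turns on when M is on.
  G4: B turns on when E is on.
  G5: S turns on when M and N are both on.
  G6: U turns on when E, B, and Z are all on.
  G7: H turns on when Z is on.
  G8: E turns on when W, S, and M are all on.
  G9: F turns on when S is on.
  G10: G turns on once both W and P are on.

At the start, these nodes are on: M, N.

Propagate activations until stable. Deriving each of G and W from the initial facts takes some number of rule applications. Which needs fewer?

W: G3: M on → W on. [1 rule application]
G: G3: M on → W on. G5: M and N on → S on. G8: W, S, and M on → E on. G4: E on → B on. M and B are on, so P turns on (G1). G10: W and P on → G on. [6 rule applications]
W needs fewer.

W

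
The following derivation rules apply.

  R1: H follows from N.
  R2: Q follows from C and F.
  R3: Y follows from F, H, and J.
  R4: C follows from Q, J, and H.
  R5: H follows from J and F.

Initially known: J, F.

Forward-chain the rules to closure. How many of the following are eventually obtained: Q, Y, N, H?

2

From J and F, R5 gives H.
From F, H, and J, R3 gives Y.
Q would need C and F (R2), but C is never established.
Y: reached.
No rule produces N, and it is not given.
H: reached.
Reached: Y and H — 2 of the 4.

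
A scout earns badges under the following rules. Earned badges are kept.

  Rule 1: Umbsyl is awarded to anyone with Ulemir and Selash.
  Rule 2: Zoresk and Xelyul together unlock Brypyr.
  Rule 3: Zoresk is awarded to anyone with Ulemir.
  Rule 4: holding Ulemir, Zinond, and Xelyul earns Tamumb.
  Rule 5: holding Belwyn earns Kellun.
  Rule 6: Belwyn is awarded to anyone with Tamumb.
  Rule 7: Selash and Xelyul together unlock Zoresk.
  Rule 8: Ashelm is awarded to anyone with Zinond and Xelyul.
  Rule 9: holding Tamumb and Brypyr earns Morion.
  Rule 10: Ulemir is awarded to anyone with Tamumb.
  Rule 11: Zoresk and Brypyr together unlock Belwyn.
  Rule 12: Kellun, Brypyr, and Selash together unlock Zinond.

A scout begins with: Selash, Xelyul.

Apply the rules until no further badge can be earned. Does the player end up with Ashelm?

With Selash and Xelyul, Zoresk is earned (Rule 7).
With Zoresk and Xelyul, Brypyr is earned (Rule 2).
With Zoresk and Brypyr, Belwyn is earned (Rule 11).
With Belwyn, Kellun is earned (Rule 5).
With Kellun, Brypyr, and Selash, Zinond is earned (Rule 12).
With Zinond and Xelyul, Ashelm is earned (Rule 8).

Yes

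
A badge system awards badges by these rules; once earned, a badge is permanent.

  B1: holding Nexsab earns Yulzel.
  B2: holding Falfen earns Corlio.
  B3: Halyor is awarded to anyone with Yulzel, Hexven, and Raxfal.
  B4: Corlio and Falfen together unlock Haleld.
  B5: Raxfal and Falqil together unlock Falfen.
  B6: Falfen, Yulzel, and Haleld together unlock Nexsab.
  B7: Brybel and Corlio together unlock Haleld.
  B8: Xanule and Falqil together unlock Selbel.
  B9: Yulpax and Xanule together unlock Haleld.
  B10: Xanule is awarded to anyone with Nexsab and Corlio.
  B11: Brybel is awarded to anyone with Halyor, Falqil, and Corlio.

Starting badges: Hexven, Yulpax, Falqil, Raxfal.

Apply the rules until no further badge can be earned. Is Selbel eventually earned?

Selbel would need Xanule and Falqil (B8), but Xanule is never earned.

No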